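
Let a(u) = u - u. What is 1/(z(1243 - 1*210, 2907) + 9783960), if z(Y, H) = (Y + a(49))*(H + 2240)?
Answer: 1/15100811 ≈ 6.6222e-8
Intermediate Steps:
a(u) = 0
z(Y, H) = Y*(2240 + H) (z(Y, H) = (Y + 0)*(H + 2240) = Y*(2240 + H))
1/(z(1243 - 1*210, 2907) + 9783960) = 1/((1243 - 1*210)*(2240 + 2907) + 9783960) = 1/((1243 - 210)*5147 + 9783960) = 1/(1033*5147 + 9783960) = 1/(5316851 + 9783960) = 1/15100811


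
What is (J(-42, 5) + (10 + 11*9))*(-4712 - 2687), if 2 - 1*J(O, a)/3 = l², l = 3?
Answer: -651112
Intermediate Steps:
J(O, a) = -21 (J(O, a) = 6 - 3*3² = 6 - 3*9 = 6 - 27 = -21)
(J(-42, 5) + (10 + 11*9))*(-4712 - 2687) = (-21 + (10 + 11*9))*(-4712 - 2687) = (-21 + (10 + 99))*(-7399) = (-21 + 109)*(-7399) = 88*(-7399) = -651112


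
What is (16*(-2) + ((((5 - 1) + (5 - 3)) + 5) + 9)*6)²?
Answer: 7744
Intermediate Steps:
(16*(-2) + ((((5 - 1) + (5 - 3)) + 5) + 9)*6)² = (-32 + (((4 + 2) + 5) + 9)*6)² = (-32 + ((6 + 5) + 9)*6)² = (-32 + (11 + 9)*6)² = (-32 + 20*6)² = (-32 + 120)² = 88² = 7744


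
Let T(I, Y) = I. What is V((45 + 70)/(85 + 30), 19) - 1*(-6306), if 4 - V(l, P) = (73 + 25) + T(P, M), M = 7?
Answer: 6193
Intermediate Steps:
V(l, P) = -94 - P (V(l, P) = 4 - ((73 + 25) + P) = 4 - (98 + P) = 4 + (-98 - P) = -94 - P)
V((45 + 70)/(85 + 30), 19) - 1*(-6306) = (-94 - 1*19) - 1*(-6306) = (-94 - 19) + 6306 = -113 + 6306 = 6193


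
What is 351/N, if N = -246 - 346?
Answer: -351/592 ≈ -0.59291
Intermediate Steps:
N = -592
351/N = 351/(-592) = 351*(-1/592) = -351/592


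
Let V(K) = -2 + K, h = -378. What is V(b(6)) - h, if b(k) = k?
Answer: 382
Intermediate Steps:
V(b(6)) - h = (-2 + 6) - 1*(-378) = 4 + 378 = 382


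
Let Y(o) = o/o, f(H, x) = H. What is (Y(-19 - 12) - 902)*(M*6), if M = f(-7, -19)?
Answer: 37842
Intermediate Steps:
M = -7
Y(o) = 1
(Y(-19 - 12) - 902)*(M*6) = (1 - 902)*(-7*6) = -901*(-42) = 37842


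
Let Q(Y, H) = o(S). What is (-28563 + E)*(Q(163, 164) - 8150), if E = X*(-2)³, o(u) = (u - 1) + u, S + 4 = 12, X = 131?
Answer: 240885485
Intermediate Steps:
S = 8 (S = -4 + 12 = 8)
o(u) = -1 + 2*u (o(u) = (-1 + u) + u = -1 + 2*u)
E = -1048 (E = 131*(-2)³ = 131*(-8) = -1048)
Q(Y, H) = 15 (Q(Y, H) = -1 + 2*8 = -1 + 16 = 15)
(-28563 + E)*(Q(163, 164) - 8150) = (-28563 - 1048)*(15 - 8150) = -29611*(-8135) = 240885485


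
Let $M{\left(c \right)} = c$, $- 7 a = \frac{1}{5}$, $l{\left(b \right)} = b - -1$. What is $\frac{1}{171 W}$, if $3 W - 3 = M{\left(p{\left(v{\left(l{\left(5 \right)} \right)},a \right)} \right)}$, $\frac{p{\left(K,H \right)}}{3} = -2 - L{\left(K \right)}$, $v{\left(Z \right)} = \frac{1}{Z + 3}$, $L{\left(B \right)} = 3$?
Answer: $- \frac{1}{684} \approx -0.001462$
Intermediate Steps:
$l{\left(b \right)} = 1 + b$ ($l{\left(b \right)} = b + 1 = 1 + b$)
$v{\left(Z \right)} = \frac{1}{3 + Z}$
$a = - \frac{1}{35}$ ($a = - \frac{1}{7 \cdot 5} = \left(- \frac{1}{7}\right) \frac{1}{5} = - \frac{1}{35} \approx -0.028571$)
$p{\left(K,H \right)} = -15$ ($p{\left(K,H \right)} = 3 \left(-2 - 3\right) = 3 \left(-5\right) = -15$)
$W = -4$ ($W = 1 + \frac{1}{3} \left(-15\right) = 1 - 5 = -4$)
$\frac{1}{171 W} = \frac{1}{171 \left(-4\right)} = \frac{1}{-684} = - \frac{1}{684}$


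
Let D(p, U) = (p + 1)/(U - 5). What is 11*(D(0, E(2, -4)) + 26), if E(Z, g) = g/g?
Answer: 1133/4 ≈ 283.25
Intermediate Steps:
E(Z, g) = 1
D(p, U) = (1 + p)/(-5 + U)
11*(D(0, E(2, -4)) + 26) = 11*((1 + 0)/(-5 + 1) + 26) = 11*(1/(-4) + 26) = 11*(-1/4*1 + 26) = 11*(-1/4 + 26) = 11*(103/4) = 1133/4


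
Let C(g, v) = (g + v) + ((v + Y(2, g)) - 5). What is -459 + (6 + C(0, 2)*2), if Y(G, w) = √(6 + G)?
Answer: -455 + 4*√2 ≈ -449.34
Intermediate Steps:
C(g, v) = -5 + g + 2*v + 2*√2 (C(g, v) = (g + v) + ((v + √(6 + 2)) - 5) = (g + v) + ((v + √8) - 5) = (g + v) + ((v + 2*√2) - 5) = (g + v) + (-5 + v + 2*√2) = -5 + g + 2*v + 2*√2)
-459 + (6 + C(0, 2)*2) = -459 + (6 + (-5 + 0 + 2*2 + 2*√2)*2) = -459 + (6 + (-5 + 0 + 4 + 2*√2)*2) = -459 + (6 + (-1 + 2*√2)*2) = -459 + (6 + (-2 + 4*√2)) = -459 + (4 + 4*√2) = -455 + 4*√2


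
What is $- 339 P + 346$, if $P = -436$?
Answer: $148150$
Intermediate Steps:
$- 339 P + 346 = \left(-339\right) \left(-436\right) + 346 = 147804 + 346 = 148150$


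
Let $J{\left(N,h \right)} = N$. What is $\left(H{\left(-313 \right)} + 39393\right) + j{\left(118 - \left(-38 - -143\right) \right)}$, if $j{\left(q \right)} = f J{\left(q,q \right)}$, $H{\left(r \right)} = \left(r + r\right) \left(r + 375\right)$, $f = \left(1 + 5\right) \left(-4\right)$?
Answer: $269$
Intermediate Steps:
$f = -24$ ($f = 6 \left(-4\right) = -24$)
$H{\left(r \right)} = 2 r \left(375 + r\right)$
$j{\left(q \right)} = - 24 q$
$\left(H{\left(-313 \right)} + 39393\right) + j{\left(118 - \left(-38 - -143\right) \right)} = \left(2 \left(-313\right) \left(375 - 313\right) + 39393\right) - 24 \left(118 - \left(-38 - -143\right)\right) = \left(2 \left(-313\right) 62 + 39393\right) - 24 \left(118 - \left(-38 + 143\right)\right) = \left(-38812 + 39393\right) - 24 \left(118 - 105\right) = 581 - 24 \left(118 - 105\right) = 581 - 312 = 269$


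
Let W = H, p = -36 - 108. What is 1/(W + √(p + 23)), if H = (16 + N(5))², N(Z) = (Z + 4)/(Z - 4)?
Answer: 625/390746 - 11*I/390746 ≈ 0.0015995 - 2.8151e-5*I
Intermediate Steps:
p = -144
N(Z) = (4 + Z)/(-4 + Z)
H = 625 (H = (16 + (4 + 5)/(-4 + 5))² = (16 + 9/1)² = (16 + 1*9)² = (16 + 9)² = 25² = 625)
W = 625
1/(W + √(p + 23)) = 1/(625 + √(-144 + 23)) = 1/(625 + √(-121)) = 1/(625 + 11*I) = (625 - 11*I)/390746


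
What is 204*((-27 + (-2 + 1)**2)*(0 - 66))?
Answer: 350064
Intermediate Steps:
204*((-27 + (-2 + 1)**2)*(0 - 66)) = 204*((-27 + (-1)**2)*(-66)) = 204*((-27 + 1)*(-66)) = 204*(-26*(-66)) = 204*1716 = 350064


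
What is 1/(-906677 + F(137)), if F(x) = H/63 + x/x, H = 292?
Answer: -63/57120296 ≈ -1.1029e-6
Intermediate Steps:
F(x) = 355/63 (F(x) = 292/63 + x/x = 292*(1/63) + 1 = 292/63 + 1 = 355/63)
1/(-906677 + F(137)) = 1/(-906677 + 355/63) = 1/(-57120296/63) = -63/57120296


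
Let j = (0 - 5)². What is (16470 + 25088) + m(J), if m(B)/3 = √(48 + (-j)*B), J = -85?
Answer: 41558 + 3*√2173 ≈ 41698.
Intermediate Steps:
j = 25 (j = (-5)² = 25)
m(B) = 3*√(48 - 25*B) (m(B) = 3*√(48 + (-1*25)*B) = 3*√(48 - 25*B))
(16470 + 25088) + m(J) = (16470 + 25088) + 3*√(48 - 25*(-85)) = 41558 + 3*√(48 + 2125) = 41558 + 3*√2173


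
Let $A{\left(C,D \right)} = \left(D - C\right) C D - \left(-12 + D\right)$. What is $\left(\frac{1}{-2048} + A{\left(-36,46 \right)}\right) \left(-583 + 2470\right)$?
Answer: $- \frac{524909901663}{2048} \approx -2.563 \cdot 10^{8}$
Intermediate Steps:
$A{\left(C,D \right)} = 12 - D + C D \left(D - C\right)$ ($A{\left(C,D \right)} = C \left(D - C\right) D - \left(-12 + D\right) = C D \left(D - C\right) - \left(-12 + D\right) = 12 - D + C D \left(D - C\right)$)
$\left(\frac{1}{-2048} + A{\left(-36,46 \right)}\right) \left(-583 + 2470\right) = \left(\frac{1}{-2048} - \left(34 + 59616 + 76176\right)\right) \left(-583 + 2470\right) = \left(- \frac{1}{2048} - \left(76210 + 59616\right)\right) 1887 = \left(- \frac{1}{2048} - 135826\right) 1887 = \left(- \frac{278171649}{2048}\right) 1887 = - \frac{524909901663}{2048}$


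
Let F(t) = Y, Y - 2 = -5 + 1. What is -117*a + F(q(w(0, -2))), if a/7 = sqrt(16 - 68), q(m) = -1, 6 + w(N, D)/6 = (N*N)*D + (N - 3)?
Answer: -2 - 1638*I*sqrt(13) ≈ -2.0 - 5905.9*I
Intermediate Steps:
w(N, D) = -54 + 6*N + 6*D*N**2 (w(N, D) = -36 + 6*((N*N)*D + (N - 3)) = -36 + 6*(N**2*D + (-3 + N)) = -36 + 6*(D*N**2 + (-3 + N)) = -36 + 6*(-3 + N + D*N**2) = -36 + (-18 + 6*N + 6*D*N**2) = -54 + 6*N + 6*D*N**2)
Y = -2 (Y = 2 + (-5 + 1) = 2 - 4 = -2)
F(t) = -2
a = 14*I*sqrt(13) (a = 7*sqrt(16 - 68) = 7*sqrt(-52) = 7*(2*I*sqrt(13)) = 14*I*sqrt(13) ≈ 50.478*I)
-117*a + F(q(w(0, -2))) = -1638*I*sqrt(13) - 2 = -2 - 1638*I*sqrt(13)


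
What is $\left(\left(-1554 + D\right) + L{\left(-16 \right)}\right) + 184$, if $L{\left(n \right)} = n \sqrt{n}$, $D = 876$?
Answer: $-494 - 64 i \approx -494.0 - 64.0 i$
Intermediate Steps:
$L{\left(n \right)} = n^{\frac{3}{2}}$
$\left(\left(-1554 + D\right) + L{\left(-16 \right)}\right) + 184 = \left(\left(-1554 + 876\right) + \left(-16\right)^{\frac{3}{2}}\right) + 184 = \left(-678 - 64 i\right) + 184 = -494 - 64 i$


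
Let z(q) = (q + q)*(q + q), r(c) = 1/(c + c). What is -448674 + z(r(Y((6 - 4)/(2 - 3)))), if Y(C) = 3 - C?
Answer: -11216849/25 ≈ -4.4867e+5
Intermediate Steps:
r(c) = 1/(2*c)
z(q) = 4*q² (z(q) = (2*q)*(2*q) = 4*q²)
-448674 + z(r(Y((6 - 4)/(2 - 3)))) = -448674 + 4*(1/(2*(3 - (6 - 4)/(2 - 3))))² = -448674 + 4*(1/(2*(3 - 2/(-1))))² = -448674 + 4*(1/(2*(3 - 2*(-1))))² = -448674 + 4*(1/(2*(3 - 1*(-2))))² = -448674 + 4*(1/(2*(3 + 2)))² = -448674 + 4*((½)/5)² = -448674 + 4*((½)*(⅕))² = -448674 + 4*(⅒)² = -448674 + 4*(1/100) = -448674 + 1/25 = -11216849/25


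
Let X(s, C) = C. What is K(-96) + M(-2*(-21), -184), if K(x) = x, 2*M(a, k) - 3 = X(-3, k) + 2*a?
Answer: -289/2 ≈ -144.50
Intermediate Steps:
M(a, k) = 3/2 + a + k/2 (M(a, k) = 3/2 + (k + 2*a)/2 = 3/2 + (a + k/2) = 3/2 + a + k/2)
K(-96) + M(-2*(-21), -184) = -96 + (3/2 - 2*(-21) + (1/2)*(-184)) = -96 + (3/2 + 42 - 92) = -96 - 97/2 = -289/2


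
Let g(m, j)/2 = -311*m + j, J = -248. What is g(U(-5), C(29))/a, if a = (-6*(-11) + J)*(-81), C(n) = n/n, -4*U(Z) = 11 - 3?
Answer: 89/1053 ≈ 0.084520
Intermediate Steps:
U(Z) = -2 (U(Z) = -(11 - 3)/4 = -¼*8 = -2)
C(n) = 1
g(m, j) = -622*m + 2*j (g(m, j) = 2*(-311*m + j) = 2*(j - 311*m) = -622*m + 2*j)
a = 14742 (a = (-6*(-11) - 248)*(-81) = (66 - 248)*(-81) = -182*(-81) = 14742)
g(U(-5), C(29))/a = (-622*(-2) + 2*1)/14742 = (1244 + 2)*(1/14742) = 1246*(1/14742) = 89/1053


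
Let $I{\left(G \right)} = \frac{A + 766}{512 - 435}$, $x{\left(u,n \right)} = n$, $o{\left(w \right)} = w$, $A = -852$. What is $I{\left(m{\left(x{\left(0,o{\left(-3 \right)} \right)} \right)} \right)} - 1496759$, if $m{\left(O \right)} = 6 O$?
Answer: $- \frac{115250529}{77} \approx -1.4968 \cdot 10^{6}$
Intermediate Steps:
$I{\left(G \right)} = - \frac{86}{77}$ ($I{\left(G \right)} = \frac{-852 + 766}{512 - 435} = - \frac{86}{77}$)
$I{\left(m{\left(x{\left(0,o{\left(-3 \right)} \right)} \right)} \right)} - 1496759 = - \frac{86}{77} - 1496759 = - \frac{115250529}{77}$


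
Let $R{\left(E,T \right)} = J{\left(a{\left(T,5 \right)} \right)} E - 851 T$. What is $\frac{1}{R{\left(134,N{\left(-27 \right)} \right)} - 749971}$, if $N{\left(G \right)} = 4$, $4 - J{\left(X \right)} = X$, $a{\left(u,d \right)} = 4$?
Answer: $- \frac{1}{753375} \approx -1.3274 \cdot 10^{-6}$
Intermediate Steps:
$J{\left(X \right)} = 4 - X$
$R{\left(E,T \right)} = - 851 T$ ($R{\left(E,T \right)} = \left(4 - 4\right) E - 851 T = 0 E - 851 T = 0 - 851 T = - 851 T$)
$\frac{1}{R{\left(134,N{\left(-27 \right)} \right)} - 749971} = \frac{1}{\left(-851\right) 4 - 749971} = \frac{1}{-3404 - 749971} = \frac{1}{-753375} = - \frac{1}{753375}$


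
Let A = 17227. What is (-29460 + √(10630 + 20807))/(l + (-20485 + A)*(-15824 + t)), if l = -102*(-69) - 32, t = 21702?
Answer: 14730/9571759 - 3*√3493/19143518 ≈ 0.0015296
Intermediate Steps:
l = 7006 (l = 7038 - 32 = 7006)
(-29460 + √(10630 + 20807))/(l + (-20485 + A)*(-15824 + t)) = (-29460 + √(10630 + 20807))/(7006 + (-20485 + 17227)*(-15824 + 21702)) = (-29460 + √31437)/(7006 - 3258*5878) = (-29460 + 3*√3493)/(7006 - 19150524) = (-29460 + 3*√3493)/(-19143518) = (-29460 + 3*√3493)*(-1/19143518) = 14730/9571759 - 3*√3493/19143518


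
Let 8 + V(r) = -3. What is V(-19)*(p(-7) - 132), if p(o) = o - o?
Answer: 1452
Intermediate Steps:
V(r) = -11 (V(r) = -8 - 3 = -11)
p(o) = 0
V(-19)*(p(-7) - 132) = -11*(0 - 132) = -11*(-132) = 1452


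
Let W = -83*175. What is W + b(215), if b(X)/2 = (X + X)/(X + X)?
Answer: -14523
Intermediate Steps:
b(X) = 2 (b(X) = 2*((X + X)/(X + X)) = 2*((2*X)/((2*X))) = 2*((2*X)*(1/(2*X))) = 2*1 = 2)
W = -14525
W + b(215) = -14525 + 2 = -14523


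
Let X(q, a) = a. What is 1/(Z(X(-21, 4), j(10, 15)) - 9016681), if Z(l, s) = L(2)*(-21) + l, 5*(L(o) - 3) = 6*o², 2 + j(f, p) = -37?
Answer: -5/45084204 ≈ -1.1090e-7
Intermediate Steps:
j(f, p) = -39 (j(f, p) = -2 - 37 = -39)
L(o) = 3 + 6*o²/5 (L(o) = 3 + (6*o²)/5 = 3 + 6*o²/5)
Z(l, s) = -819/5 + l (Z(l, s) = (3 + (6/5)*2²)*(-21) + l = (3 + (6/5)*4)*(-21) + l = (3 + 24/5)*(-21) + l = (39/5)*(-21) + l = -819/5 + l)
1/(Z(X(-21, 4), j(10, 15)) - 9016681) = 1/((-819/5 + 4) - 9016681) = 1/(-799/5 - 9016681) = 1/(-45084204/5) = -5/45084204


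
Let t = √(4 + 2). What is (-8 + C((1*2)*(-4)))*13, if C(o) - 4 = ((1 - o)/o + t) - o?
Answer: 299/8 + 13*√6 ≈ 69.218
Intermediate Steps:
t = √6 ≈ 2.4495
C(o) = 4 + √6 - o + (1 - o)/o (C(o) = 4 + (((1 - o)/o + √6) - o) = 4 + ((√6 + (1 - o)/o) - o) = 4 + (√6 - o + (1 - o)/o) = 4 + √6 - o + (1 - o)/o)
(-8 + C((1*2)*(-4)))*13 = (-8 + (3 + √6 + 1/((1*2)*(-4)) - 1*2*(-4)))*13 = (-8 + (3 + √6 + 1/(2*(-4)) - 2*(-4)))*13 = (-8 + (3 + √6 + 1/(-8) - 1*(-8)))*13 = (-8 + (3 + √6 - ⅛ + 8))*13 = (-8 + (87/8 + √6))*13 = (23/8 + √6)*13 = 299/8 + 13*√6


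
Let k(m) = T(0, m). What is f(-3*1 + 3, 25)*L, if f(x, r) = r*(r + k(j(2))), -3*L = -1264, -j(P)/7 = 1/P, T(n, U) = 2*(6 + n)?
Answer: 1169200/3 ≈ 3.8973e+5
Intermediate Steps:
T(n, U) = 12 + 2*n
j(P) = -7/P
k(m) = 12 (k(m) = 12 + 2*0 = 12 + 0 = 12)
L = 1264/3 (L = -1/3*(-1264) = 1264/3 ≈ 421.33)
f(x, r) = r*(12 + r) (f(x, r) = r*(r + 12) = r*(12 + r))
f(-3*1 + 3, 25)*L = (25*(12 + 25))*(1264/3) = (25*37)*(1264/3) = 925*(1264/3) = 1169200/3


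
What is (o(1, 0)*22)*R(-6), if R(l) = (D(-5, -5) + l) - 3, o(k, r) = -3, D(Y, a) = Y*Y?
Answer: -1056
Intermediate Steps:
D(Y, a) = Y²
R(l) = 22 + l (R(l) = ((-5)² + l) - 3 = (25 + l) - 3 = 22 + l)
(o(1, 0)*22)*R(-6) = (-3*22)*(22 - 6) = -66*16 = -1056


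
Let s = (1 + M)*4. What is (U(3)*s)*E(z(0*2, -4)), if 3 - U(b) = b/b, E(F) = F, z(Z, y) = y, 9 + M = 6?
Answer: 64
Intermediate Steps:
M = -3 (M = -9 + 6 = -3)
U(b) = 2 (U(b) = 3 - b/b = 3 - 1*1 = 3 - 1 = 2)
s = -8 (s = (1 - 3)*4 = -2*4 = -8)
(U(3)*s)*E(z(0*2, -4)) = (2*(-8))*(-4) = -16*(-4) = 64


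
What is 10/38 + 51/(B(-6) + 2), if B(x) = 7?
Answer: 338/57 ≈ 5.9298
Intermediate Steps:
10/38 + 51/(B(-6) + 2) = 10/38 + 51/(7 + 2) = 10*(1/38) + 51/9 = 5/19 + (⅑)*51 = 5/19 + 17/3 = 338/57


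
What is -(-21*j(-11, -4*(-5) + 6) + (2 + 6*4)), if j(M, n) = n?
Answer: 520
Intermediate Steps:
-(-21*j(-11, -4*(-5) + 6) + (2 + 6*4)) = -(-21*(-4*(-5) + 6) + (2 + 6*4)) = -(-21*(20 + 6) + (2 + 24)) = -(-21*26 + 26) = -(-546 + 26) = -1*(-520) = 520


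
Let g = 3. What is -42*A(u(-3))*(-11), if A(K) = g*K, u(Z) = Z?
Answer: -4158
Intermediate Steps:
A(K) = 3*K
-42*A(u(-3))*(-11) = -126*(-3)*(-11) = -42*(-9)*(-11) = 378*(-11) = -4158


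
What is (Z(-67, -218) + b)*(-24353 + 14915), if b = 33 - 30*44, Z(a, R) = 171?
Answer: 10532808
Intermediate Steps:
b = -1287 (b = 33 - 1320 = -1287)
(Z(-67, -218) + b)*(-24353 + 14915) = (171 - 1287)*(-24353 + 14915) = -1116*(-9438) = 10532808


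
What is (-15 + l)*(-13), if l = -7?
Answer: 286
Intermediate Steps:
(-15 + l)*(-13) = (-15 - 7)*(-13) = -22*(-13) = 286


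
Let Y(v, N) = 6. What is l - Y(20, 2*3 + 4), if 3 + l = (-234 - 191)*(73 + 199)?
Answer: -115609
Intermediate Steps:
l = -115603 (l = -3 + (-234 - 191)*(73 + 199) = -3 - 425*272 = -3 - 115600 = -115603)
l - Y(20, 2*3 + 4) = -115603 - 1*6 = -115603 - 6 = -115609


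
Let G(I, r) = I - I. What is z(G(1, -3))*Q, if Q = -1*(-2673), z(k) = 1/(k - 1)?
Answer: -2673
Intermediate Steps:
G(I, r) = 0
z(k) = 1/(-1 + k)
Q = 2673
z(G(1, -3))*Q = 2673/(-1 + 0) = 2673/(-1) = -1*2673 = -2673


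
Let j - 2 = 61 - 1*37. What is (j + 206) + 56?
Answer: 288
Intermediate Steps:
j = 26 (j = 2 + (61 - 1*37) = 2 + (61 - 37) = 2 + 24 = 26)
(j + 206) + 56 = (26 + 206) + 56 = 232 + 56 = 288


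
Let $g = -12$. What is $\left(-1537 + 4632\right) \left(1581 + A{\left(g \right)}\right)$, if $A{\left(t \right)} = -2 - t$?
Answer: $4924145$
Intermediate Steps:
$\left(-1537 + 4632\right) \left(1581 + A{\left(g \right)}\right) = \left(-1537 + 4632\right) \left(1581 - -10\right) = 3095 \left(1581 + \left(-2 + 12\right)\right) = 3095 \left(1581 + 10\right) = 3095 \cdot 1591 = 4924145$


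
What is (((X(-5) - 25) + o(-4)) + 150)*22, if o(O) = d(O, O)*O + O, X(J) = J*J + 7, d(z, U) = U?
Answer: 3718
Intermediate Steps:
X(J) = 7 + J**2 (X(J) = J**2 + 7 = 7 + J**2)
o(O) = O + O**2 (o(O) = O*O + O = O**2 + O = O + O**2)
(((X(-5) - 25) + o(-4)) + 150)*22 = ((((7 + (-5)**2) - 25) - 4*(1 - 4)) + 150)*22 = ((((7 + 25) - 25) - 4*(-3)) + 150)*22 = (((32 - 25) + 12) + 150)*22 = ((7 + 12) + 150)*22 = (19 + 150)*22 = 169*22 = 3718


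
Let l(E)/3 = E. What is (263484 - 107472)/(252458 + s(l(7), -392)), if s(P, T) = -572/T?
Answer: 5096392/8247009 ≈ 0.61797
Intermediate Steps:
l(E) = 3*E
(263484 - 107472)/(252458 + s(l(7), -392)) = (263484 - 107472)/(252458 - 572/(-392)) = 156012/(252458 - 572*(-1/392)) = 156012/(252458 + 143/98) = 156012/(24741027/98) = 156012*(98/24741027) = 5096392/8247009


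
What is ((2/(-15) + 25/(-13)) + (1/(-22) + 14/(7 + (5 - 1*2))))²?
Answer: 9066121/18404100 ≈ 0.49261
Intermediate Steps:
((2/(-15) + 25/(-13)) + (1/(-22) + 14/(7 + (5 - 1*2))))² = ((2*(-1/15) + 25*(-1/13)) + (1*(-1/22) + 14/(7 + (5 - 2))))² = ((-2/15 - 25/13) + (-1/22 + 14/(7 + 3)))² = (-401/195 + (-1/22 + 14/10))² = (-401/195 + (-1/22 + 14*(⅒)))² = (-401/195 + (-1/22 + 7/5))² = (-401/195 + 149/110)² = (-3011/4290)² = 9066121/18404100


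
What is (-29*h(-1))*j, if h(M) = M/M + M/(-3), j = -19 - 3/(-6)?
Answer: 2146/3 ≈ 715.33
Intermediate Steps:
j = -37/2 (j = -19 - 3*(-1)/6 = -19 - 1*(-½) = -19 + ½ = -37/2 ≈ -18.500)
h(M) = 1 - M/3 (h(M) = 1 + M*(-⅓) = 1 - M/3)
(-29*h(-1))*j = -29*(1 - ⅓*(-1))*(-37/2) = -29*(1 + ⅓)*(-37/2) = -29*4/3*(-37/2) = -116/3*(-37/2) = 2146/3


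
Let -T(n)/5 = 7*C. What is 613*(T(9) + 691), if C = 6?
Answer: 294853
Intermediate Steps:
T(n) = -210 (T(n) = -35*6 = -5*42 = -210)
613*(T(9) + 691) = 613*(-210 + 691) = 613*481 = 294853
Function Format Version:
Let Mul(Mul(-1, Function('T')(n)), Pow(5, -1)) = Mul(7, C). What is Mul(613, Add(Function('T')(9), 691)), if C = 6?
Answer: 294853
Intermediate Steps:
Function('T')(n) = -210 (Function('T')(n) = Mul(-5, Mul(7, 6)) = Mul(-5, 42) = -210)
Mul(613, Add(Function('T')(9), 691)) = Mul(613, Add(-210, 691)) = Mul(613, 481) = 294853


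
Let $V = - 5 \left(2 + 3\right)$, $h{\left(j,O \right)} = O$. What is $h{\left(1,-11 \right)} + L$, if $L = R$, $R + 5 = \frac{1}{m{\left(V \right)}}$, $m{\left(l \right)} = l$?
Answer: $- \frac{401}{25} \approx -16.04$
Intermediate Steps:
$V = -25$ ($V = \left(-5\right) 5 = -25$)
$R = - \frac{126}{25}$ ($R = -5 + \frac{1}{-25} = -5 - \frac{1}{25} = - \frac{126}{25} \approx -5.04$)
$L = - \frac{126}{25} \approx -5.04$
$h{\left(1,-11 \right)} + L = -11 - \frac{126}{25} = - \frac{401}{25}$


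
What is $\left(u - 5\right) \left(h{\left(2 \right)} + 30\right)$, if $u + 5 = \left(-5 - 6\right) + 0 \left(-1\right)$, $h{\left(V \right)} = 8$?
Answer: $-798$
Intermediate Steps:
$u = -16$ ($u = -5 + \left(\left(-5 - 6\right) + 0 \left(-1\right)\right) = -5 + \left(\left(-5 - 6\right) + 0\right) = -5 + \left(-11 + 0\right) = -5 - 11 = -16$)
$\left(u - 5\right) \left(h{\left(2 \right)} + 30\right) = \left(-16 - 5\right) \left(8 + 30\right) = \left(-16 - 5\right) 38 = \left(-21\right) 38 = -798$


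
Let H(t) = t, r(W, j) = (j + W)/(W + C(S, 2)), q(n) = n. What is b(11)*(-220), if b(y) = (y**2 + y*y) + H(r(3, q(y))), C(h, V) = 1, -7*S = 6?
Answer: -54010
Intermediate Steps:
S = -6/7 (S = -1/7*6 = -6/7 ≈ -0.85714)
r(W, j) = (W + j)/(1 + W) (r(W, j) = (j + W)/(W + 1) = (W + j)/(1 + W))
b(y) = 3/4 + 2*y**2 + y/4 (b(y) = (y**2 + y*y) + (3 + y)/(1 + 3) = (y**2 + y**2) + (3 + y)/4 = 2*y**2 + (3 + y)/4 = 2*y**2 + (3/4 + y/4) = 3/4 + 2*y**2 + y/4)
b(11)*(-220) = (3/4 + 2*11**2 + (1/4)*11)*(-220) = (3/4 + 2*121 + 11/4)*(-220) = (3/4 + 242 + 11/4)*(-220) = (491/2)*(-220) = -54010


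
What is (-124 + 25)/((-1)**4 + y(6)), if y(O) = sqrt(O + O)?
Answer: 9 - 18*sqrt(3) ≈ -22.177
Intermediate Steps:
y(O) = sqrt(2)*sqrt(O) (y(O) = sqrt(2*O) = sqrt(2)*sqrt(O))
(-124 + 25)/((-1)**4 + y(6)) = (-124 + 25)/((-1)**4 + sqrt(2)*sqrt(6)) = -99/(1 + 2*sqrt(3))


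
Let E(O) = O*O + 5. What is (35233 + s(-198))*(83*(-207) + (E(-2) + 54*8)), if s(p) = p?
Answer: -586485900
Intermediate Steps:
E(O) = 5 + O² (E(O) = O² + 5 = 5 + O²)
(35233 + s(-198))*(83*(-207) + (E(-2) + 54*8)) = (35233 - 198)*(83*(-207) + ((5 + (-2)²) + 54*8)) = 35035*(-17181 + ((5 + 4) + 432)) = 35035*(-17181 + (9 + 432)) = 35035*(-17181 + 441) = 35035*(-16740) = -586485900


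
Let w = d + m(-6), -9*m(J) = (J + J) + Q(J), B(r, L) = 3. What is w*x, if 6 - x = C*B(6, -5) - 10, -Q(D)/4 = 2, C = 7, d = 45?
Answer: -2125/9 ≈ -236.11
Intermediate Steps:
Q(D) = -8 (Q(D) = -4*2 = -8)
x = -5 (x = 6 - (7*3 - 10) = 6 - (21 - 10) = 6 - 1*11 = 6 - 11 = -5)
m(J) = 8/9 - 2*J/9 (m(J) = -((J + J) - 8)/9 = -(2*J - 8)/9 = -(-8 + 2*J)/9 = 8/9 - 2*J/9)
w = 425/9 (w = 45 + (8/9 - 2/9*(-6)) = 45 + (8/9 + 4/3) = 45 + 20/9 = 425/9 ≈ 47.222)
w*x = (425/9)*(-5) = -2125/9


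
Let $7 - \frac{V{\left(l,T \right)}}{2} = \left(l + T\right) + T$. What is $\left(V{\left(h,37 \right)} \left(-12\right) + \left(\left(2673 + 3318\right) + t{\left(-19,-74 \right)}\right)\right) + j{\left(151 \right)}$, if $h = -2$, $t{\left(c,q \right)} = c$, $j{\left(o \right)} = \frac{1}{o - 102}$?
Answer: $\frac{369069}{49} \approx 7532.0$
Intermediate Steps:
$j{\left(o \right)} = \frac{1}{-102 + o}$
$V{\left(l,T \right)} = 14 - 4 T - 2 l$ ($V{\left(l,T \right)} = 14 - 2 \left(\left(l + T\right) + T\right) = 14 - 2 \left(\left(T + l\right) + T\right) = 14 - 2 \left(l + 2 T\right) = 14 - \left(2 l + 4 T\right) = 14 - 4 T - 2 l$)
$\left(V{\left(h,37 \right)} \left(-12\right) + \left(\left(2673 + 3318\right) + t{\left(-19,-74 \right)}\right)\right) + j{\left(151 \right)} = \left(\left(14 - 148 - -4\right) \left(-12\right) + \left(\left(2673 + 3318\right) - 19\right)\right) + \frac{1}{-102 + 151} = \left(\left(14 - 148 + 4\right) \left(-12\right) + \left(5991 - 19\right)\right) + \frac{1}{49} = \left(\left(-130\right) \left(-12\right) + 5972\right) + \frac{1}{49} = \left(1560 + 5972\right) + \frac{1}{49} = 7532 + \frac{1}{49} = \frac{369069}{49}$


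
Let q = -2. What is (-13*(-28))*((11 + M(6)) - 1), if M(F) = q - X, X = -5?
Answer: 4732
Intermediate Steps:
M(F) = 3 (M(F) = -2 - 1*(-5) = -2 + 5 = 3)
(-13*(-28))*((11 + M(6)) - 1) = (-13*(-28))*((11 + 3) - 1) = 364*(14 - 1) = 364*13 = 4732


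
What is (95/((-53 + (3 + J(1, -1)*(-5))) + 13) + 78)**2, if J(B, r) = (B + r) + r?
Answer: 5764801/1024 ≈ 5629.7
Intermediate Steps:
J(B, r) = B + 2*r
(95/((-53 + (3 + J(1, -1)*(-5))) + 13) + 78)**2 = (95/((-53 + (3 + (1 + 2*(-1))*(-5))) + 13) + 78)**2 = (95/((-53 + (3 + (1 - 2)*(-5))) + 13) + 78)**2 = (95/((-53 + (3 - 1*(-5))) + 13) + 78)**2 = (95/((-53 + (3 + 5)) + 13) + 78)**2 = (95/((-53 + 8) + 13) + 78)**2 = (95/(-45 + 13) + 78)**2 = (95/(-32) + 78)**2 = (95*(-1/32) + 78)**2 = (-95/32 + 78)**2 = (2401/32)**2 = 5764801/1024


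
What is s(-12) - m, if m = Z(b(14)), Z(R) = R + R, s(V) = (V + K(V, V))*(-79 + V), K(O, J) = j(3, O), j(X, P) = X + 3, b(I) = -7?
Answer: 560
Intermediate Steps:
j(X, P) = 3 + X
K(O, J) = 6 (K(O, J) = 3 + 3 = 6)
s(V) = (-79 + V)*(6 + V) (s(V) = (V + 6)*(-79 + V) = (6 + V)*(-79 + V) = (-79 + V)*(6 + V))
Z(R) = 2*R
m = -14 (m = 2*(-7) = -14)
s(-12) - m = (-474 + (-12)**2 - 73*(-12)) - 1*(-14) = (-474 + 144 + 876) + 14 = 546 + 14 = 560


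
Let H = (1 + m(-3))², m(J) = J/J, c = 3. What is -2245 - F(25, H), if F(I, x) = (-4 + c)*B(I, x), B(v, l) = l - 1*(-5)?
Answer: -2236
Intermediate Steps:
B(v, l) = 5 + l (B(v, l) = l + 5 = 5 + l)
m(J) = 1
H = 4 (H = (1 + 1)² = 2² = 4)
F(I, x) = -5 - x (F(I, x) = (-4 + 3)*(5 + x) = -(5 + x) = -5 - x)
-2245 - F(25, H) = -2245 - (-5 - 1*4) = -2245 - (-5 - 4) = -2245 - 1*(-9) = -2245 + 9 = -2236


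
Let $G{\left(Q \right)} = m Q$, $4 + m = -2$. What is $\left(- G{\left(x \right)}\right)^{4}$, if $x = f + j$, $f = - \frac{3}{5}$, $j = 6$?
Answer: $\frac{688747536}{625} \approx 1.102 \cdot 10^{6}$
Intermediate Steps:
$m = -6$ ($m = -4 - 2 = -6$)
$f = - \frac{3}{5}$ ($f = \left(-3\right) \frac{1}{5} = - \frac{3}{5} \approx -0.6$)
$x = \frac{27}{5}$ ($x = - \frac{3}{5} + 6 = \frac{27}{5} \approx 5.4$)
$G{\left(Q \right)} = - 6 Q$
$\left(- G{\left(x \right)}\right)^{4} = \left(- \frac{\left(-6\right) 27}{5}\right)^{4} = \left(\left(-1\right) \left(- \frac{162}{5}\right)\right)^{4} = \left(\frac{162}{5}\right)^{4} = \frac{688747536}{625}$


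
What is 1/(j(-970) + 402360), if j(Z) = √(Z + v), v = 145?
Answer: 26824/10792904695 - I*√33/32378714085 ≈ 2.4853e-6 - 1.7742e-10*I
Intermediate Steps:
j(Z) = √(145 + Z) (j(Z) = √(Z + 145) = √(145 + Z))
1/(j(-970) + 402360) = 1/(√(145 - 970) + 402360) = 1/(√(-825) + 402360) = 1/(5*I*√33 + 402360) = 1/(402360 + 5*I*√33)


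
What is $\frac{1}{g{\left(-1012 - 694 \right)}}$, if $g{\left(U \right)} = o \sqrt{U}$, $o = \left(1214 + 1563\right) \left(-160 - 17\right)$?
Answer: $\frac{i \sqrt{1706}}{838548474} \approx 4.9256 \cdot 10^{-8} i$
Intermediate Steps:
$o = -491529$ ($o = 2777 \left(-177\right) = -491529$)
$g{\left(U \right)} = - 491529 \sqrt{U}$
$\frac{1}{g{\left(-1012 - 694 \right)}} = \frac{1}{\left(-491529\right) \sqrt{-1012 - 694}} = \frac{1}{\left(-491529\right) \sqrt{-1706}} = \frac{1}{\left(-491529\right) i \sqrt{1706}} = \frac{i \sqrt{1706}}{838548474}$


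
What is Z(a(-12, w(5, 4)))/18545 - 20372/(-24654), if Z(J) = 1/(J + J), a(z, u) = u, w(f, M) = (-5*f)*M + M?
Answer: 4029851857/4876889920 ≈ 0.82632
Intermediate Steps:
w(f, M) = M - 5*M*f (w(f, M) = -5*M*f + M = M - 5*M*f)
Z(J) = 1/(2*J)
Z(a(-12, w(5, 4)))/18545 - 20372/(-24654) = (1/(2*((4*(1 - 5*5)))))/18545 - 20372/(-24654) = (1/(2*((4*(1 - 25)))))*(1/18545) - 20372*(-1/24654) = (1/(2*((4*(-24)))))*(1/18545) + 10186/12327 = ((½)/(-96))*(1/18545) + 10186/12327 = ((½)*(-1/96))*(1/18545) + 10186/12327 = -1/192*1/18545 + 10186/12327 = -1/3560640 + 10186/12327 = 4029851857/4876889920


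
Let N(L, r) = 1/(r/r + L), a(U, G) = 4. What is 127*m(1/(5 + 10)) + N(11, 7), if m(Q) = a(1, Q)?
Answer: 6097/12 ≈ 508.08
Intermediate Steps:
m(Q) = 4
N(L, r) = 1/(1 + L)
127*m(1/(5 + 10)) + N(11, 7) = 127*4 + 1/(1 + 11) = 508 + 1/12 = 6097/12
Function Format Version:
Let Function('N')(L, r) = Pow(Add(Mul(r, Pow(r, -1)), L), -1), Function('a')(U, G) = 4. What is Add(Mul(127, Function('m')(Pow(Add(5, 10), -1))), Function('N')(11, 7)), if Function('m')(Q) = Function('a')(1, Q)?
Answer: Rational(6097, 12) ≈ 508.08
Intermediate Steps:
Function('m')(Q) = 4
Function('N')(L, r) = Pow(Add(1, L), -1)
Add(Mul(127, Function('m')(Pow(Add(5, 10), -1))), Function('N')(11, 7)) = Add(Mul(127, 4), Pow(Add(1, 11), -1)) = Add(508, Pow(12, -1)) = Add(508, Rational(1, 12)) = Rational(6097, 12)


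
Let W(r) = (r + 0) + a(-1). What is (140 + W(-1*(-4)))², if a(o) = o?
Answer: 20449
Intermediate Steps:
W(r) = -1 + r (W(r) = (r + 0) - 1 = r - 1 = -1 + r)
(140 + W(-1*(-4)))² = (140 + (-1 - 1*(-4)))² = (140 + (-1 + 4))² = (140 + 3)² = 143² = 20449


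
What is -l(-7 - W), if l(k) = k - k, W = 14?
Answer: 0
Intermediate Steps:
l(k) = 0
-l(-7 - W) = -1*0 = 0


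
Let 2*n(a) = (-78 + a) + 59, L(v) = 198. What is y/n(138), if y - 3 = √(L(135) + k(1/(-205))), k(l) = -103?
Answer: 6/119 + 2*√95/119 ≈ 0.21423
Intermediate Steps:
n(a) = -19/2 + a/2 (n(a) = ((-78 + a) + 59)/2 = (-19 + a)/2 = -19/2 + a/2)
y = 3 + √95 (y = 3 + √(198 - 103) = 3 + √95 ≈ 12.747)
y/n(138) = (3 + √95)/(-19/2 + (½)*138) = (3 + √95)/(-19/2 + 69) = (3 + √95)/(119/2) = (3 + √95)*(2/119) = 6/119 + 2*√95/119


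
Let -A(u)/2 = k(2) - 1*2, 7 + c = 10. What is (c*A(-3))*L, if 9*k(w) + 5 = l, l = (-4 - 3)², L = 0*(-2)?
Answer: 0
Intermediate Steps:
c = 3 (c = -7 + 10 = 3)
L = 0
l = 49 (l = (-7)² = 49)
k(w) = 44/9 (k(w) = -5/9 + (⅑)*49 = -5/9 + 49/9 = 44/9)
A(u) = -52/9 (A(u) = -2*(44/9 - 1*2) = -2*(44/9 - 2) = -2*26/9 = -52/9)
(c*A(-3))*L = (3*(-52/9))*0 = -52/3*0 = 0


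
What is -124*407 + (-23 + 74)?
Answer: -50417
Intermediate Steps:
-124*407 + (-23 + 74) = -50468 + 51 = -50417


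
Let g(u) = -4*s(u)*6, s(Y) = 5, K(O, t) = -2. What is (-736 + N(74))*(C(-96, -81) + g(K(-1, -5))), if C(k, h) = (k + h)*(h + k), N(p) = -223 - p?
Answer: -32238897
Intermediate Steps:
C(k, h) = (h + k)² (C(k, h) = (h + k)*(h + k) = (h + k)²)
g(u) = -120 (g(u) = -4*5*6 = -20*6 = -120)
(-736 + N(74))*(C(-96, -81) + g(K(-1, -5))) = (-736 + (-223 - 1*74))*((-81 - 96)² - 120) = (-736 + (-223 - 74))*((-177)² - 120) = (-736 - 297)*(31329 - 120) = -1033*31209 = -32238897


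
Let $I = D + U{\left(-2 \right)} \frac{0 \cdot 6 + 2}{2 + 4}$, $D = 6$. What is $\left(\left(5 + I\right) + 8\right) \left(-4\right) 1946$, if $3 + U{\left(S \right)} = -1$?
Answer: $- \frac{412552}{3} \approx -1.3752 \cdot 10^{5}$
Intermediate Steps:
$U{\left(S \right)} = -4$ ($U{\left(S \right)} = -3 - 1 = -4$)
$I = \frac{14}{3}$ ($I = 6 - 4 \frac{0 \cdot 6 + 2}{2 + 4} = 6 - 4 \frac{0 + 2}{6} = 6 - 4 \cdot 2 \cdot \frac{1}{6} = 6 - \frac{4}{3} = \frac{14}{3} \approx 4.6667$)
$\left(\left(5 + I\right) + 8\right) \left(-4\right) 1946 = \left(\left(5 + \frac{14}{3}\right) + 8\right) \left(-4\right) 1946 = \left(\frac{29}{3} + 8\right) \left(-4\right) 1946 = \frac{53}{3} \left(-4\right) 1946 = \left(- \frac{212}{3}\right) 1946 = - \frac{412552}{3}$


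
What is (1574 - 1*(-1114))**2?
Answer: 7225344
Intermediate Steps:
(1574 - 1*(-1114))**2 = (1574 + 1114)**2 = 2688**2 = 7225344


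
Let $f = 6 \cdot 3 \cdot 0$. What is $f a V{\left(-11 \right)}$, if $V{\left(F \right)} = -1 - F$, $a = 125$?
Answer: $0$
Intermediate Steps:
$f = 0$ ($f = 18 \cdot 0 = 0$)
$f a V{\left(-11 \right)} = 0 \cdot 125 \left(-1 - -11\right) = 0 \left(-1 + 11\right) = 0 \cdot 10 = 0$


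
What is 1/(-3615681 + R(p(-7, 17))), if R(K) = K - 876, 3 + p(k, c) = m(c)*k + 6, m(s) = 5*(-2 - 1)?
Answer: -1/3616449 ≈ -2.7651e-7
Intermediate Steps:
m(s) = -15 (m(s) = 5*(-3) = -15)
p(k, c) = 3 - 15*k (p(k, c) = -3 + (-15*k + 6) = -3 + (6 - 15*k) = 3 - 15*k)
R(K) = -876 + K
1/(-3615681 + R(p(-7, 17))) = 1/(-3615681 + (-876 + (3 - 15*(-7)))) = 1/(-3615681 + (-876 + (3 + 105))) = 1/(-3615681 + (-876 + 108)) = 1/(-3615681 - 768) = 1/(-3616449) = -1/3616449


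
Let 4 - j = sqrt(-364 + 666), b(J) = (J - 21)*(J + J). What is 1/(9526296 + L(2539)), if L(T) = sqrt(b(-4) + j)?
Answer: 1/(9526296 + sqrt(204 - sqrt(302))) ≈ 1.0497e-7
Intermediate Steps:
b(J) = 2*J*(-21 + J) (b(J) = (-21 + J)*(2*J) = 2*J*(-21 + J))
j = 4 - sqrt(302) (j = 4 - sqrt(-364 + 666) = 4 - sqrt(302) ≈ -13.378)
L(T) = sqrt(204 - sqrt(302)) (L(T) = sqrt(2*(-4)*(-21 - 4) + (4 - sqrt(302))) = sqrt(2*(-4)*(-25) + (4 - sqrt(302))) = sqrt(200 + (4 - sqrt(302))) = sqrt(204 - sqrt(302)))
1/(9526296 + L(2539)) = 1/(9526296 + sqrt(204 - sqrt(302)))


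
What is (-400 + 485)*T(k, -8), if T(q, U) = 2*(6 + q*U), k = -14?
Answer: 20060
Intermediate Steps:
T(q, U) = 12 + 2*U*q (T(q, U) = 2*(6 + U*q) = 12 + 2*U*q)
(-400 + 485)*T(k, -8) = (-400 + 485)*(12 + 2*(-8)*(-14)) = 85*(12 + 224) = 85*236 = 20060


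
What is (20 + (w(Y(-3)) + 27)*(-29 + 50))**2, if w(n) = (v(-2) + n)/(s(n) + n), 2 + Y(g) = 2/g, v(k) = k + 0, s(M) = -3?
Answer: 105534529/289 ≈ 3.6517e+5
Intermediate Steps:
v(k) = k
Y(g) = -2 + 2/g
w(n) = (-2 + n)/(-3 + n)
(20 + (w(Y(-3)) + 27)*(-29 + 50))**2 = (20 + ((-2 + (-2 + 2/(-3)))/(-3 + (-2 + 2/(-3))) + 27)*(-29 + 50))**2 = (20 + ((-2 + (-2 + 2*(-1/3)))/(-3 + (-2 + 2*(-1/3))) + 27)*21)**2 = (20 + ((-2 + (-2 - 2/3))/(-3 + (-2 - 2/3)) + 27)*21)**2 = (20 + ((-2 - 8/3)/(-3 - 8/3) + 27)*21)**2 = (20 + (-14/3/(-17/3) + 27)*21)**2 = (20 + (-3/17*(-14/3) + 27)*21)**2 = (20 + (14/17 + 27)*21)**2 = (20 + (473/17)*21)**2 = (20 + 9933/17)**2 = (10273/17)**2 = 105534529/289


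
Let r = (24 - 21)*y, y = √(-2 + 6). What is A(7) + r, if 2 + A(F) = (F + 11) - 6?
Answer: 16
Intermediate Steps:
y = 2 (y = √4 = 2)
A(F) = 3 + F (A(F) = -2 + ((F + 11) - 6) = -2 + ((11 + F) - 6) = -2 + (5 + F) = 3 + F)
r = 6 (r = (24 - 21)*2 = 3*2 = 6)
A(7) + r = (3 + 7) + 6 = 10 + 6 = 16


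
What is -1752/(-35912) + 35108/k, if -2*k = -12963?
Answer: 318038521/58190907 ≈ 5.4654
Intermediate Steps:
k = 12963/2 (k = -1/2*(-12963) = 12963/2 ≈ 6481.5)
-1752/(-35912) + 35108/k = -1752/(-35912) + 35108/(12963/2) = -1752*(-1/35912) + 35108*(2/12963) = 219/4489 + 70216/12963 = 318038521/58190907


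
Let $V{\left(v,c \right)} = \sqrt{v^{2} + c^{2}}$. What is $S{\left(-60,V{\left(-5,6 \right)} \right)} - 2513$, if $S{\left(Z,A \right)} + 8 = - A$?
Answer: $-2521 - \sqrt{61} \approx -2528.8$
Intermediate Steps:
$V{\left(v,c \right)} = \sqrt{c^{2} + v^{2}}$
$S{\left(Z,A \right)} = -8 - A$
$S{\left(-60,V{\left(-5,6 \right)} \right)} - 2513 = \left(-8 - \sqrt{6^{2} + \left(-5\right)^{2}}\right) - 2513 = \left(-8 - \sqrt{36 + 25}\right) - 2513 = \left(-8 - \sqrt{61}\right) - 2513 = -2521 - \sqrt{61}$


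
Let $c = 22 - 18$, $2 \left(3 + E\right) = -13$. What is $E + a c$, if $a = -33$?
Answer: $- \frac{283}{2} \approx -141.5$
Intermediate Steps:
$E = - \frac{19}{2}$ ($E = -3 + \frac{1}{2} \left(-13\right) = -3 - \frac{13}{2} = - \frac{19}{2} \approx -9.5$)
$c = 4$ ($c = 22 - 18 = 4$)
$E + a c = - \frac{19}{2} - 132 = - \frac{283}{2}$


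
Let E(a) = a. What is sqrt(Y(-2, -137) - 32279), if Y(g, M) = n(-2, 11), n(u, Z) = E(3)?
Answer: 2*I*sqrt(8069) ≈ 179.66*I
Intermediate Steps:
n(u, Z) = 3
Y(g, M) = 3
sqrt(Y(-2, -137) - 32279) = sqrt(3 - 32279) = sqrt(-32276) = 2*I*sqrt(8069)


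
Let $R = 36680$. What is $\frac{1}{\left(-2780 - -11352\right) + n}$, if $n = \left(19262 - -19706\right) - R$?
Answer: $\frac{1}{10860} \approx 9.2081 \cdot 10^{-5}$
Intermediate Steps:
$n = 2288$ ($n = \left(19262 - -19706\right) - 36680 = \left(19262 + 19706\right) - 36680 = 38968 - 36680 = 2288$)
$\frac{1}{\left(-2780 - -11352\right) + n} = \frac{1}{\left(-2780 - -11352\right) + 2288} = \frac{1}{\left(-2780 + 11352\right) + 2288} = \frac{1}{8572 + 2288} = \frac{1}{10860}$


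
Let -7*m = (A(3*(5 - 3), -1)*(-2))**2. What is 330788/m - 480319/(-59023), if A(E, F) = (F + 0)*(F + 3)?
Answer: -34165253941/236092 ≈ -1.4471e+5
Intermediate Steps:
A(E, F) = F*(3 + F)
m = -16/7 (m = -4*(3 - 1)**2/7 = -(-1*2*(-2))**2/7 = -(-2*(-2))**2/7 = -1/7*4**2 = -1/7*16 = -16/7 ≈ -2.2857)
330788/m - 480319/(-59023) = 330788/(-16/7) - 480319/(-59023) = 330788*(-7/16) - 480319*(-1/59023) = -578879/4 + 480319/59023 = -34165253941/236092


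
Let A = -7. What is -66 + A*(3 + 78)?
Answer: -633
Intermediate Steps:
-66 + A*(3 + 78) = -66 - 7*(3 + 78) = -66 - 7*81 = -66 - 567 = -633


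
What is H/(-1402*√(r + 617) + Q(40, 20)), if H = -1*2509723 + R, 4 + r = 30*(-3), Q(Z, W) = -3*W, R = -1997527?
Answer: -67608750/257001823 + 1579791125*√523/257001823 ≈ 140.31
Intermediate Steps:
r = -94 (r = -4 + 30*(-3) = -4 - 90 = -94)
H = -4507250 (H = -1*2509723 - 1997527 = -2509723 - 1997527 = -4507250)
H/(-1402*√(r + 617) + Q(40, 20)) = -4507250/(-1402*√(-94 + 617) - 3*20) = -4507250/(-1402*√523 - 60) = -4507250/(-60 - 1402*√523)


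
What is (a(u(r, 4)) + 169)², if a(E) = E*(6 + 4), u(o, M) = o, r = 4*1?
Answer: 43681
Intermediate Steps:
r = 4
a(E) = 10*E (a(E) = E*10 = 10*E)
(a(u(r, 4)) + 169)² = (10*4 + 169)² = (40 + 169)² = 209² = 43681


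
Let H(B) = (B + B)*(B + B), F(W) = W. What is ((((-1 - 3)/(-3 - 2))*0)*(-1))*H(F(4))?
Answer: 0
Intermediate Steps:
H(B) = 4*B² (H(B) = (2*B)*(2*B) = 4*B²)
((((-1 - 3)/(-3 - 2))*0)*(-1))*H(F(4)) = ((((-1 - 3)/(-3 - 2))*0)*(-1))*(4*4²) = ((-4/(-5)*0)*(-1))*(4*16) = ((-4*(-⅕)*0)*(-1))*64 = (((⅘)*0)*(-1))*64 = (0*(-1))*64 = 0*64 = 0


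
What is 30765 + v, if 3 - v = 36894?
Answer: -6126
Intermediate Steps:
v = -36891 (v = 3 - 1*36894 = 3 - 36894 = -36891)
30765 + v = 30765 - 36891 = -6126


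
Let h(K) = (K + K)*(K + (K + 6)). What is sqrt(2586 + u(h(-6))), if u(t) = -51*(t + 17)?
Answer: 3*I*sqrt(217) ≈ 44.193*I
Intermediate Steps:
h(K) = 2*K*(6 + 2*K) (h(K) = (2*K)*(K + (6 + K)) = (2*K)*(6 + 2*K) = 2*K*(6 + 2*K))
u(t) = -867 - 51*t (u(t) = -51*(17 + t) = -867 - 51*t)
sqrt(2586 + u(h(-6))) = sqrt(2586 + (-867 - 204*(-6)*(3 - 6))) = sqrt(2586 + (-867 - 204*(-6)*(-3))) = sqrt(2586 + (-867 - 51*72)) = sqrt(2586 + (-867 - 3672)) = sqrt(2586 - 4539) = sqrt(-1953) = 3*I*sqrt(217)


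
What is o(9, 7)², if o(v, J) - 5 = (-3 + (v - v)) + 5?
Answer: 49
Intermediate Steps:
o(v, J) = 7 (o(v, J) = 5 + ((-3 + (v - v)) + 5) = 5 + ((-3 + 0) + 5) = 5 + (-3 + 5) = 5 + 2 = 7)
o(9, 7)² = 7² = 49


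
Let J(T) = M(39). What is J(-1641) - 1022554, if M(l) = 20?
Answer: -1022534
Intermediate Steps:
J(T) = 20
J(-1641) - 1022554 = 20 - 1022554 = -1022534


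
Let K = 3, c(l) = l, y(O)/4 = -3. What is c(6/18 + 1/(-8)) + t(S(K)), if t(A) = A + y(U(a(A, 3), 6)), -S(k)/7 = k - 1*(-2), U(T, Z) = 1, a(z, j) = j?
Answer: -1123/24 ≈ -46.792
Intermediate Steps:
y(O) = -12 (y(O) = 4*(-3) = -12)
S(k) = -14 - 7*k (S(k) = -7*(k - 1*(-2)) = -7*(k + 2) = -7*(2 + k) = -14 - 7*k)
t(A) = -12 + A (t(A) = A - 12 = -12 + A)
c(6/18 + 1/(-8)) + t(S(K)) = (6/18 + 1/(-8)) + (-12 + (-14 - 7*3)) = (6*(1/18) + 1*(-⅛)) + (-12 + (-14 - 21)) = (⅓ - ⅛) + (-12 - 35) = 5/24 - 47 = -1123/24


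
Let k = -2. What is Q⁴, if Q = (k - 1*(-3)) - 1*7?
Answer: 1296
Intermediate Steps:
Q = -6 (Q = (-2 - 1*(-3)) - 1*7 = (-2 + 3) - 7 = 1 - 7 = -6)
Q⁴ = (-6)⁴ = 1296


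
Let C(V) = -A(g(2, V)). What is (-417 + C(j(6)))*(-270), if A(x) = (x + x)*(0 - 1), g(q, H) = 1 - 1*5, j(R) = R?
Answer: 114750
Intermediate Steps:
g(q, H) = -4 (g(q, H) = 1 - 5 = -4)
A(x) = -2*x (A(x) = (2*x)*(-1) = -2*x)
C(V) = -8 (C(V) = -(-2)*(-4) = -1*8 = -8)
(-417 + C(j(6)))*(-270) = (-417 - 8)*(-270) = -425*(-270) = 114750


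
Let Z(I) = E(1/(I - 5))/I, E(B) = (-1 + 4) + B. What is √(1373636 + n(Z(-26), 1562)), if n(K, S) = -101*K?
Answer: √223092721462/403 ≈ 1172.0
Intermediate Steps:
E(B) = 3 + B
Z(I) = (3 + 1/(-5 + I))/I (Z(I) = (3 + 1/(I - 5))/I = (3 + 1/(-5 + I))/I)
√(1373636 + n(Z(-26), 1562)) = √(1373636 - 101*(-14 + 3*(-26))/((-26)*(-5 - 26))) = √(1373636 - (-101)*(-14 - 78)/(26*(-31))) = √(1373636 - (-101)*(-1)*(-92)/(26*31)) = √(1373636 - 101*(-46/403)) = √(1373636 + 4646/403) = √(553579954/403) = √223092721462/403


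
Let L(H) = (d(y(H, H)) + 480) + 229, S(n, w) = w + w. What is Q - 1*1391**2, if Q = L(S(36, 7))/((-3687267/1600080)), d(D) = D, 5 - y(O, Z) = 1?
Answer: -2378521239089/1229089 ≈ -1.9352e+6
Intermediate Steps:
y(O, Z) = 4 (y(O, Z) = 5 - 1*1 = 5 - 1 = 4)
S(n, w) = 2*w
L(H) = 713 (L(H) = (4 + 480) + 229 = 484 + 229 = 713)
Q = -380285680/1229089 (Q = 713/((-3687267/1600080)) = 713/((-3687267*1/1600080)) = 713/(-1229089/533360) = 713*(-533360/1229089) = -380285680/1229089 ≈ -309.40)
Q - 1*1391**2 = -380285680/1229089 - 1*1391**2 = -380285680/1229089 - 1*1934881 = -380285680/1229089 - 1934881 = -2378521239089/1229089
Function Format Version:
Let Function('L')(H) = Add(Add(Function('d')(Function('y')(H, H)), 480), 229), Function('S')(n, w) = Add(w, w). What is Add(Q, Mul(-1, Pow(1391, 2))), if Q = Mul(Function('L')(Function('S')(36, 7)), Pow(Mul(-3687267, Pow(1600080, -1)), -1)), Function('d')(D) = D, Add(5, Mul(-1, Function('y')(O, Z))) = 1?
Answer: Rational(-2378521239089, 1229089) ≈ -1.9352e+6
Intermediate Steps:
Function('y')(O, Z) = 4 (Function('y')(O, Z) = Add(5, Mul(-1, 1)) = Add(5, -1) = 4)
Function('S')(n, w) = Mul(2, w)
Function('L')(H) = 713 (Function('L')(H) = Add(Add(4, 480), 229) = Add(484, 229) = 713)
Q = Rational(-380285680, 1229089) (Q = Mul(713, Pow(Mul(-3687267, Pow(1600080, -1)), -1)) = Mul(713, Pow(Mul(-3687267, Rational(1, 1600080)), -1)) = Mul(713, Pow(Rational(-1229089, 533360), -1)) = Mul(713, Rational(-533360, 1229089)) = Rational(-380285680, 1229089) ≈ -309.40)
Add(Q, Mul(-1, Pow(1391, 2))) = Add(Rational(-380285680, 1229089), Mul(-1, Pow(1391, 2))) = Add(Rational(-380285680, 1229089), Mul(-1, 1934881)) = Add(Rational(-380285680, 1229089), -1934881) = Rational(-2378521239089, 1229089)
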